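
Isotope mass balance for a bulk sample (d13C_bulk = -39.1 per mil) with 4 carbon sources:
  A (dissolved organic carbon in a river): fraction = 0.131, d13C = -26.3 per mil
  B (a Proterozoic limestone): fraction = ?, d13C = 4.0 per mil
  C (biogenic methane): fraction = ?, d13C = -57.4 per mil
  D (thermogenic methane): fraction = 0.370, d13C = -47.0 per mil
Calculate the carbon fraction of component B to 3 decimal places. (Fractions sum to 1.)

Let f_B and f_C be the unknown fractions; fractions sum to 1 so f_B + f_C = 0.499.
Mass balance: Σ fᵢ·δᵢ = δ_bulk ⇒ f_B·(4.0) + f_C·(-57.4) = -39.1 − (-20.835) = -18.265
Substitute f_C = 0.499 − f_B:
f_B·(4.0 − -57.4) = -18.265 − 0.499×(-57.4) = 10.378
f_B = 10.378 / 61.4 = 0.1690

0.169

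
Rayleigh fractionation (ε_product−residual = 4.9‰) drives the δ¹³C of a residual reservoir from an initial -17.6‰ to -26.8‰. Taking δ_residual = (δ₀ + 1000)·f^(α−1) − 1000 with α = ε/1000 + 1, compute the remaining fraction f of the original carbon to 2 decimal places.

α − 1 = ε/1000 = 0.0049
(δ_res + 1000)/(δ₀ + 1000) = (-26.8 + 1000)/(-17.6 + 1000) = 973.2/982.4 = 0.990635
f = 0.990635^(1/0.0049) = exp(ln(0.990635)/0.0049) = exp(-0.00941/0.0049)
f = exp(-1.9202) = 0.1466

0.15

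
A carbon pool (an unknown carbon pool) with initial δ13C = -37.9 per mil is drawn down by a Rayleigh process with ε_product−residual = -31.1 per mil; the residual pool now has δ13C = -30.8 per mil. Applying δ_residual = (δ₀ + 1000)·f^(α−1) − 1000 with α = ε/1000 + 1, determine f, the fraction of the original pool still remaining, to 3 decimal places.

0.789

α − 1 = ε/1000 = -0.0311
(δ_res + 1000)/(δ₀ + 1000) = (-30.8 + 1000)/(-37.9 + 1000) = 969.2/962.1 = 1.007380
f = 1.007380^(1/-0.0311) = exp(ln(1.007380)/-0.0311) = exp(0.00735/-0.0311)
f = exp(-0.2364) = 0.7895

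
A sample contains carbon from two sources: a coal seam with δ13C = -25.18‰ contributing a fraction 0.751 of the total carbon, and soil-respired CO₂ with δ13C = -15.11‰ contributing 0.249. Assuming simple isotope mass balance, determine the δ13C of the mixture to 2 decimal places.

-22.67‰

δ_mix = f_A·δ_A + f_B·δ_B
δ_mix = 0.751 × (-25.18) + 0.249 × (-15.11)
δ_mix = -18.910 + -3.762 = -22.673‰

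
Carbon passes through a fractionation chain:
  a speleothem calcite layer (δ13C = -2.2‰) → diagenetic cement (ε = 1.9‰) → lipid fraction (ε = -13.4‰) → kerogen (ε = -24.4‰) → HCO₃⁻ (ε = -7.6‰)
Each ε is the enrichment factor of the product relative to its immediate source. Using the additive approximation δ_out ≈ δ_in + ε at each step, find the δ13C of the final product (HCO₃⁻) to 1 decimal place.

-45.7‰

step 1: δ ≈ -2.2 + (1.9) = -0.3‰
step 2: δ ≈ -0.3 + (-13.4) = -13.7‰
step 3: δ ≈ -13.7 + (-24.4) = -38.1‰
step 4: δ ≈ -38.1 + (-7.6) = -45.7‰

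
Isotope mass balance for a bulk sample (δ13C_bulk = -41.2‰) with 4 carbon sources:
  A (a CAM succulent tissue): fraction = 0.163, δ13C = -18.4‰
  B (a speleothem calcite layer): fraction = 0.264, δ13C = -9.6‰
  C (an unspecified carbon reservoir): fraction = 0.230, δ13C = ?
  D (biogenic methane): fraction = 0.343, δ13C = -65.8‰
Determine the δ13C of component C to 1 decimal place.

Isotope mass balance: δ_bulk = Σ fᵢ·δᵢ.
-41.2 = 0.163×(-18.4) + 0.264×(-9.6) + 0.230×δ_C + 0.343×(-65.8)
0.230·δ_C = -41.2 − (-28.103) = -13.097
δ_C = -13.097 / 0.230 = -56.94‰

-56.9‰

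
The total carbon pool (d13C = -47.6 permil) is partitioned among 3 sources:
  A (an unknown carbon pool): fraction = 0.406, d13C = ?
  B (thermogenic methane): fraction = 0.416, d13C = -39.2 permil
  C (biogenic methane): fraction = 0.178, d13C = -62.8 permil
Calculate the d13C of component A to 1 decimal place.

-49.5 permil

Isotope mass balance: δ_bulk = Σ fᵢ·δᵢ.
-47.6 = 0.406×δ_A + 0.416×(-39.2) + 0.178×(-62.8)
0.406·δ_A = -47.6 − (-27.486) = -20.114
δ_A = -20.114 / 0.406 = -49.54 permil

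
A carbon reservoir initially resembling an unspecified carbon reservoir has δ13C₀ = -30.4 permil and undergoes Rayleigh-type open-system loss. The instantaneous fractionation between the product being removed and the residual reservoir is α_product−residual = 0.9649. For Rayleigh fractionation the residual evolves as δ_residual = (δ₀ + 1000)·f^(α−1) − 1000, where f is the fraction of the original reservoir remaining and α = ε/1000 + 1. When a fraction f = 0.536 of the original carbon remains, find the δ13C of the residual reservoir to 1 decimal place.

-8.9 permil

Rayleigh residual: δ_res = (δ₀ + 1000)·f^(α−1) − 1000
α − 1 = -0.03510
f^(α−1) = 0.536^(-0.03510) = 1.022130
δ_res = (-30.4 + 1000) × 1.022130 − 1000 = 991.058 − 1000 = -8.94 permil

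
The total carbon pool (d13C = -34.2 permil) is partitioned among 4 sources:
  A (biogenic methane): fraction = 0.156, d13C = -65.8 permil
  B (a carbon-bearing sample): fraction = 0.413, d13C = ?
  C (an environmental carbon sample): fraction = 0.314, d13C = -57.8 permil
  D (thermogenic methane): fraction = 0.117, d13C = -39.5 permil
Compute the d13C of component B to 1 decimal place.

-2.8 permil

Isotope mass balance: δ_bulk = Σ fᵢ·δᵢ.
-34.2 = 0.156×(-65.8) + 0.413×δ_B + 0.314×(-57.8) + 0.117×(-39.5)
0.413·δ_B = -34.2 − (-33.035) = -1.165
δ_B = -1.165 / 0.413 = -2.82 permil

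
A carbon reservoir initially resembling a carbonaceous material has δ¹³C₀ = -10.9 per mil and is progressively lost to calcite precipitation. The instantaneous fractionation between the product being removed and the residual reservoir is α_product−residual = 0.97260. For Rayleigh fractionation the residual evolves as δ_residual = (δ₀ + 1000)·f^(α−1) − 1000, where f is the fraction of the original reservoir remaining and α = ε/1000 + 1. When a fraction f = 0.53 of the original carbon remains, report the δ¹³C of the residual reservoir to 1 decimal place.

Rayleigh residual: δ_res = (δ₀ + 1000)·f^(α−1) − 1000
α − 1 = -0.02740
f^(α−1) = 0.53^(-0.02740) = 1.017548
δ_res = (-10.9 + 1000) × 1.017548 − 1000 = 1006.457 − 1000 = 6.46 per mil

6.5 per mil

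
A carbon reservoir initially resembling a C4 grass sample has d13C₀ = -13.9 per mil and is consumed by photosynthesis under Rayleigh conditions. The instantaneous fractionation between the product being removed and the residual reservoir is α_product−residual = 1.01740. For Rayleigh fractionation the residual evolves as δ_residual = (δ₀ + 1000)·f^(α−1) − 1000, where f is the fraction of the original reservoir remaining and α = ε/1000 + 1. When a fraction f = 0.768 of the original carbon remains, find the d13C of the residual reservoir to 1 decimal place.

-18.4 per mil

Rayleigh residual: δ_res = (δ₀ + 1000)·f^(α−1) − 1000
α − 1 = 0.01740
f^(α−1) = 0.768^(0.01740) = 0.995418
δ_res = (-13.9 + 1000) × 0.995418 − 1000 = 981.581 − 1000 = -18.42 per mil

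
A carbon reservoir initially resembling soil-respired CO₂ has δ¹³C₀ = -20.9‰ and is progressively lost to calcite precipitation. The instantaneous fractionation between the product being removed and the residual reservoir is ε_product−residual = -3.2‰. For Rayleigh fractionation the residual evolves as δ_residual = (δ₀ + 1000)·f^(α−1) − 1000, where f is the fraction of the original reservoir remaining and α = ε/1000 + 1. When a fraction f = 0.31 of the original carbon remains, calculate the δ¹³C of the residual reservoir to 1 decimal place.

-17.2‰

Rayleigh residual: δ_res = (δ₀ + 1000)·f^(α−1) − 1000
α = ε/1000 + 1 = 0.99680, so α − 1 = -0.00320
f^(α−1) = 0.31^(-0.00320) = 1.003755
δ_res = (-20.9 + 1000) × 1.003755 − 1000 = 982.776 − 1000 = -17.22‰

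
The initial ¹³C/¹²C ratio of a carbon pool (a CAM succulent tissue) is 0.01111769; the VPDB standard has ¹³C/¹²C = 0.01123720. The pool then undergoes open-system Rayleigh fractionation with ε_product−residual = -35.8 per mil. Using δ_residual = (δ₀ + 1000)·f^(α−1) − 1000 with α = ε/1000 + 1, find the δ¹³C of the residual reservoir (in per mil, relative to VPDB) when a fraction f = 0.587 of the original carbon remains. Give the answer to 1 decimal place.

δ₀ = (0.01111769/0.01123720 − 1)×1000 = (0.989365 − 1)×1000 = -10.635 per mil
α − 1 = ε/1000 = -0.0358
f^(α−1) = 0.587^(-0.0358) = 1.019255
δ_res = (-10.635 + 1000) × 1.019255 − 1000 = 1008.415 − 1000 = 8.41 per mil

8.4 per mil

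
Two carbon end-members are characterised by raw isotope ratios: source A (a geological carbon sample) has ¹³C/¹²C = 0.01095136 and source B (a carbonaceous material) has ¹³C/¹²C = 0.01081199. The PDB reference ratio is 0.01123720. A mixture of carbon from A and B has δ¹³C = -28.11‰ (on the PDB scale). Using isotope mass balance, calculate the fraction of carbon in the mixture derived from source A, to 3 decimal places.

δ_A = (0.01095136/0.01123720 − 1)×1000 = (0.974563 − 1)×1000 = -25.437‰
δ_B = (0.01081199/0.01123720 − 1)×1000 = (0.962161 − 1)×1000 = -37.839‰
f_A = (δ_mix − δ_B)/(δ_A − δ_B) = (-28.11 − (-37.839))/(-25.437 − (-37.839))
f_A = 9.729 / 12.403 = 0.7845

0.784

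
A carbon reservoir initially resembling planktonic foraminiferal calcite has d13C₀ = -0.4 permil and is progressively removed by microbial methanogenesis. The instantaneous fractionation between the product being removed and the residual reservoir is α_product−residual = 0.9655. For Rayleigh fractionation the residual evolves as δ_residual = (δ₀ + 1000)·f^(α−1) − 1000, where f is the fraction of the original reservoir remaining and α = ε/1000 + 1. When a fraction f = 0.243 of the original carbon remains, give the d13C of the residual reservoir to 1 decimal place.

49.6 permil

Rayleigh residual: δ_res = (δ₀ + 1000)·f^(α−1) − 1000
α − 1 = -0.03450
f^(α−1) = 0.243^(-0.03450) = 1.050018
δ_res = (-0.4 + 1000) × 1.050018 − 1000 = 1049.598 − 1000 = 49.60 permil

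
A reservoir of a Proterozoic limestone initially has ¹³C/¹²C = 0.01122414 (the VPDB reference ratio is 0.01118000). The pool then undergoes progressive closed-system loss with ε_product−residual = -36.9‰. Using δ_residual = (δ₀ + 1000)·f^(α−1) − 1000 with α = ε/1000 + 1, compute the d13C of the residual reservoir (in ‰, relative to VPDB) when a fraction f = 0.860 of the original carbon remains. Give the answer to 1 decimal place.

9.6‰

δ₀ = (0.01122414/0.01118000 − 1)×1000 = (1.003948 − 1)×1000 = 3.948‰
α − 1 = ε/1000 = -0.0369
f^(α−1) = 0.860^(-0.0369) = 1.005581
δ_res = (3.948 + 1000) × 1.005581 − 1000 = 1009.551 − 1000 = 9.55‰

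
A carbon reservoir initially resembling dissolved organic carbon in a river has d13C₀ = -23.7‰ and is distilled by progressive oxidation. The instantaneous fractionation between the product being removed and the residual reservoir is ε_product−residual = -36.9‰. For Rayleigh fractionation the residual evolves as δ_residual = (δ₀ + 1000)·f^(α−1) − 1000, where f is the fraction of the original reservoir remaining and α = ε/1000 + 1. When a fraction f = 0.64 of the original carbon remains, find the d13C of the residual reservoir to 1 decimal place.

-7.5‰

Rayleigh residual: δ_res = (δ₀ + 1000)·f^(α−1) − 1000
α = ε/1000 + 1 = 0.96310, so α − 1 = -0.03690
f^(α−1) = 0.64^(-0.03690) = 1.016604
δ_res = (-23.7 + 1000) × 1.016604 − 1000 = 992.511 − 1000 = -7.49‰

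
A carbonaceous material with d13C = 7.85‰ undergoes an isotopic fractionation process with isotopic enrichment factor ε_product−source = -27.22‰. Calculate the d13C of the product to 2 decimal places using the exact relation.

-19.58‰

Exactly, δ_product = (δ_source + 1000)·(ε/1000 + 1) − 1000.
δ_product = (7.85 + 1000) × (-27.22/1000 + 1) − 1000
δ_product = -19.584‰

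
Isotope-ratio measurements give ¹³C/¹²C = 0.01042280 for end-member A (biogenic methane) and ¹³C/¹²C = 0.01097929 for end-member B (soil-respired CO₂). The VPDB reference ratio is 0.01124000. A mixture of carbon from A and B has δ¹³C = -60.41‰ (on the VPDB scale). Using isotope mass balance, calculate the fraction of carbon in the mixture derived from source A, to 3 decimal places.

δ_A = (0.01042280/0.01124000 − 1)×1000 = (0.927295 − 1)×1000 = -72.705‰
δ_B = (0.01097929/0.01124000 − 1)×1000 = (0.976805 − 1)×1000 = -23.195‰
f_A = (δ_mix − δ_B)/(δ_A − δ_B) = (-60.41 − (-23.195))/(-72.705 − (-23.195))
f_A = -37.215 / -49.510 = 0.7517

0.752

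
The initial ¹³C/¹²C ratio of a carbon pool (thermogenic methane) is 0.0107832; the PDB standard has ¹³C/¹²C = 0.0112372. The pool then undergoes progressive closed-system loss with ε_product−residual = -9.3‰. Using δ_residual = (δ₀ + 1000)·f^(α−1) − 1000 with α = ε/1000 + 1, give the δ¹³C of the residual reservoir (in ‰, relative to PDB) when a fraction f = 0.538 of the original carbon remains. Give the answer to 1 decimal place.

δ₀ = (0.0107832/0.0112372 − 1)×1000 = (0.959598 − 1)×1000 = -40.402‰
α − 1 = ε/1000 = -0.0093
f^(α−1) = 0.538^(-0.0093) = 1.005782
δ_res = (-40.402 + 1000) × 1.005782 − 1000 = 965.147 − 1000 = -34.85‰

-34.9‰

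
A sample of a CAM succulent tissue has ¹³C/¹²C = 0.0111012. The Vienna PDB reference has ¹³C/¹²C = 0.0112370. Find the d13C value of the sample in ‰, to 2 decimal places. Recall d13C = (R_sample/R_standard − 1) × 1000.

-12.09‰

d13C = (R_sample / R_standard − 1) × 1000
R_sample / R_standard = 0.0111012 / 0.0112370 = 0.987915
d13C = (0.987915 − 1) × 1000 = -12.085‰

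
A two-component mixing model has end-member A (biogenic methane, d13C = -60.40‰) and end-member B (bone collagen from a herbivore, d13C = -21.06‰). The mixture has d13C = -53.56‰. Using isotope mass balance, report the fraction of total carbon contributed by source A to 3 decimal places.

0.826

δ_mix = f_A·δ_A + (1 − f_A)·δ_B  ⇒  f_A = (δ_mix − δ_B)/(δ_A − δ_B)
f_A = (-53.56 − (-21.06)) / (-60.40 − (-21.06))
f_A = -32.50 / -39.34 = 0.8261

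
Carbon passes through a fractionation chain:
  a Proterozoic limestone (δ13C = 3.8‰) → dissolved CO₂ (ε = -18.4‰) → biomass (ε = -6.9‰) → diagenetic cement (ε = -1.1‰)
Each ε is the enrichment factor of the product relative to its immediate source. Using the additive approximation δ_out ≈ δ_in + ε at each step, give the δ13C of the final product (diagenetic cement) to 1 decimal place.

-22.6‰

step 1: δ ≈ 3.8 + (-18.4) = -14.6‰
step 2: δ ≈ -14.6 + (-6.9) = -21.5‰
step 3: δ ≈ -21.5 + (-1.1) = -22.6‰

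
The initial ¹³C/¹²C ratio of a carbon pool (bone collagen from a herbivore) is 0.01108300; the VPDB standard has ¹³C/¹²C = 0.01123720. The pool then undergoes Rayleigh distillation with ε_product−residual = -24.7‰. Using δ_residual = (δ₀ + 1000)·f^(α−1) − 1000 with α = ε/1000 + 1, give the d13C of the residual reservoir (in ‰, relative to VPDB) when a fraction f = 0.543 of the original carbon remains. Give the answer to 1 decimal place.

1.3‰

δ₀ = (0.01108300/0.01123720 − 1)×1000 = (0.986278 − 1)×1000 = -13.722‰
α − 1 = ε/1000 = -0.0247
f^(α−1) = 0.543^(-0.0247) = 1.015197
δ_res = (-13.722 + 1000) × 1.015197 − 1000 = 1001.266 − 1000 = 1.27‰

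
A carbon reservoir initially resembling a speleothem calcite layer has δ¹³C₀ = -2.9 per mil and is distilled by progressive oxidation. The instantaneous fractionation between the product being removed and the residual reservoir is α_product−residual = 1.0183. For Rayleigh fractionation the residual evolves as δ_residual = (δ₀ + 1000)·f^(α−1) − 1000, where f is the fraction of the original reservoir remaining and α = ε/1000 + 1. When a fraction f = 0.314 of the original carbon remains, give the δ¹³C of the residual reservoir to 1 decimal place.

-23.8 per mil

Rayleigh residual: δ_res = (δ₀ + 1000)·f^(α−1) − 1000
α − 1 = 0.01830
f^(α−1) = 0.314^(0.01830) = 0.979025
δ_res = (-2.9 + 1000) × 0.979025 − 1000 = 976.186 − 1000 = -23.81 per mil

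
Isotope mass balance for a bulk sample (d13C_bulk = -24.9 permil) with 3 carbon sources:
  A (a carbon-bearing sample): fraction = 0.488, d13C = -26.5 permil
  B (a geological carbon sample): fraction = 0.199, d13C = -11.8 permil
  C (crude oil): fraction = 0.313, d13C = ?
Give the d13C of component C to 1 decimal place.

Isotope mass balance: δ_bulk = Σ fᵢ·δᵢ.
-24.9 = 0.488×(-26.5) + 0.199×(-11.8) + 0.313×δ_C
0.313·δ_C = -24.9 − (-15.280) = -9.620
δ_C = -9.620 / 0.313 = -30.73 permil

-30.7 permil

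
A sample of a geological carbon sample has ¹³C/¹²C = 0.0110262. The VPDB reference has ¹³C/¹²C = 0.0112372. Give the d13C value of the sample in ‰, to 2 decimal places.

-18.78‰

d13C = (R_sample / R_standard − 1) × 1000
R_sample / R_standard = 0.0110262 / 0.0112372 = 0.981223
d13C = (0.981223 − 1) × 1000 = -18.777‰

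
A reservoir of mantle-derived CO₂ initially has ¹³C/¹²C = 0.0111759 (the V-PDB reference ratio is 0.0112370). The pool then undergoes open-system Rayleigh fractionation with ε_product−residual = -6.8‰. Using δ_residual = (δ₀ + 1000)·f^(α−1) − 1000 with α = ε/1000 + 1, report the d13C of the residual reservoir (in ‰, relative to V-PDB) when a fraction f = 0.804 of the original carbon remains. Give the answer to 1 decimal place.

δ₀ = (0.0111759/0.0112370 − 1)×1000 = (0.994563 − 1)×1000 = -5.437‰
α − 1 = ε/1000 = -0.0068
f^(α−1) = 0.804^(-0.0068) = 1.001485
δ_res = (-5.437 + 1000) × 1.001485 − 1000 = 996.039 − 1000 = -3.96‰

-4.0‰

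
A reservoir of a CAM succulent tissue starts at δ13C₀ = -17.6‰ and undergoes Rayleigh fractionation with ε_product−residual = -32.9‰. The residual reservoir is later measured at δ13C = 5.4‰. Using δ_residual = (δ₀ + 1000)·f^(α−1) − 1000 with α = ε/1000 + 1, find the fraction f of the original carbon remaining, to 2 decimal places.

0.49

α − 1 = ε/1000 = -0.0329
(δ_res + 1000)/(δ₀ + 1000) = (5.4 + 1000)/(-17.6 + 1000) = 1005.4/982.4 = 1.023412
f = 1.023412^(1/-0.0329) = exp(ln(1.023412)/-0.0329) = exp(0.02314/-0.0329)
f = exp(-0.7034) = 0.4949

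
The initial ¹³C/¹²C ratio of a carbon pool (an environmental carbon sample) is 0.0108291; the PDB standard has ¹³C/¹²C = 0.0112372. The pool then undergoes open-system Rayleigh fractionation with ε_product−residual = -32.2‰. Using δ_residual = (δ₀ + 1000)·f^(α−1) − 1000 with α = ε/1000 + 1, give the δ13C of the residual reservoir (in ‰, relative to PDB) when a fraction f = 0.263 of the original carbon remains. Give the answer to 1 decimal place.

δ₀ = (0.0108291/0.0112372 − 1)×1000 = (0.963683 − 1)×1000 = -36.317‰
α − 1 = ε/1000 = -0.0322
f^(α−1) = 0.263^(-0.0322) = 1.043945
δ_res = (-36.317 + 1000) × 1.043945 − 1000 = 1006.032 − 1000 = 6.03‰

6.0‰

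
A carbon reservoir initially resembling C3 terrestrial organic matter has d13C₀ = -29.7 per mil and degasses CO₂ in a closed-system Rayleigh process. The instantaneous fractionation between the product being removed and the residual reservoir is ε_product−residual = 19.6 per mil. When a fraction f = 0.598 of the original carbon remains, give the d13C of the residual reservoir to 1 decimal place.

-39.4 per mil

Rayleigh residual: δ_res = (δ₀ + 1000)·f^(α−1) − 1000
α = ε/1000 + 1 = 1.01960, so α − 1 = 0.01960
f^(α−1) = 0.598^(0.01960) = 0.989973
δ_res = (-29.7 + 1000) × 0.989973 − 1000 = 960.571 − 1000 = -39.43 per mil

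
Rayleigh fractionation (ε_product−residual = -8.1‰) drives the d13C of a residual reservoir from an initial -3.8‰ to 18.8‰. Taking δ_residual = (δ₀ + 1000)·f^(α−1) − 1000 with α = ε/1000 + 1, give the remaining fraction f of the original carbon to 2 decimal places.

α − 1 = ε/1000 = -0.0081
(δ_res + 1000)/(δ₀ + 1000) = (18.8 + 1000)/(-3.8 + 1000) = 1018.8/996.2 = 1.022686
f = 1.022686^(1/-0.0081) = exp(ln(1.022686)/-0.0081) = exp(0.02243/-0.0081)
f = exp(-2.7695) = 0.0627

0.06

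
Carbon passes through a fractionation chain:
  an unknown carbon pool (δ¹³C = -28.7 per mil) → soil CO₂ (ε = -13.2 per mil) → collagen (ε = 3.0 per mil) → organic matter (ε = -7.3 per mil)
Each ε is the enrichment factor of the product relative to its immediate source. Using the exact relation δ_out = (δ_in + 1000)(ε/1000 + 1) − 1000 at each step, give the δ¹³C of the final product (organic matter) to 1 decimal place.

step 1: δ = (-28.70 + 1000)·(-13.2/1000 + 1) − 1000 = -41.52 per mil
step 2: δ = (-41.52 + 1000)·(3.0/1000 + 1) − 1000 = -38.65 per mil
step 3: δ = (-38.65 + 1000)·(-7.3/1000 + 1) − 1000 = -45.66 per mil

-45.7 per mil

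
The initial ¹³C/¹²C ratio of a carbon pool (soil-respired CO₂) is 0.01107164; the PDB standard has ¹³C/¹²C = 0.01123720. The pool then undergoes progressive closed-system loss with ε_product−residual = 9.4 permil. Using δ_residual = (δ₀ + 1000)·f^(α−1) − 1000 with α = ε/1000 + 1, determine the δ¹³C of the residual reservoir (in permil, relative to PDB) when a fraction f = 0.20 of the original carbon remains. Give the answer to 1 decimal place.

-29.5 permil

δ₀ = (0.01107164/0.01123720 − 1)×1000 = (0.985267 − 1)×1000 = -14.733 permil
α − 1 = ε/1000 = 0.0094
f^(α−1) = 0.20^(0.0094) = 0.984985
δ_res = (-14.733 + 1000) × 0.984985 − 1000 = 970.473 − 1000 = -29.53 permil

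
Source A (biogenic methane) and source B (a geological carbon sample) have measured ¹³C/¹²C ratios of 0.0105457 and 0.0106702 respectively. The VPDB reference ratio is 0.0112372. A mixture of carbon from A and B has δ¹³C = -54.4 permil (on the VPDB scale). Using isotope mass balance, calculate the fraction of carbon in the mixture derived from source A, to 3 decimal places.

δ_A = (0.0105457/0.0112372 − 1)×1000 = (0.938463 − 1)×1000 = -61.537 permil
δ_B = (0.0106702/0.0112372 − 1)×1000 = (0.949543 − 1)×1000 = -50.457 permil
f_A = (δ_mix − δ_B)/(δ_A − δ_B) = (-54.4 − (-50.457))/(-61.537 − (-50.457))
f_A = -3.943 / -11.079 = 0.3559

0.356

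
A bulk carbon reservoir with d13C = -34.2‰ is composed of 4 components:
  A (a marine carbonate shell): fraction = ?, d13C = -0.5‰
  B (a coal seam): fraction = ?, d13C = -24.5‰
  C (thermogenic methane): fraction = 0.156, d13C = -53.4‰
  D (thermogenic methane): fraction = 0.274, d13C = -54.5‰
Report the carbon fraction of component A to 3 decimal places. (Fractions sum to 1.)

0.126

Let f_A and f_B be the unknown fractions; fractions sum to 1 so f_A + f_B = 0.570.
Mass balance: Σ fᵢ·δᵢ = δ_bulk ⇒ f_A·(-0.5) + f_B·(-24.5) = -34.2 − (-23.263) = -10.937
Substitute f_B = 0.570 − f_A:
f_A·(-0.5 − -24.5) = -10.937 − 0.570×(-24.5) = 3.028
f_A = 3.028 / 24.0 = 0.1262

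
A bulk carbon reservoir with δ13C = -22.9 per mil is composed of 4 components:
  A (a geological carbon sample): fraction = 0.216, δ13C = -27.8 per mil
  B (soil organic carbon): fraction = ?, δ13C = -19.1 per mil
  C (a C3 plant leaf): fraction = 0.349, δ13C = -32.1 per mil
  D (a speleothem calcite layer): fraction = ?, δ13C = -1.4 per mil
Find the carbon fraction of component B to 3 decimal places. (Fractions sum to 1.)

Let f_B and f_D be the unknown fractions; fractions sum to 1 so f_B + f_D = 0.435.
Mass balance: Σ fᵢ·δᵢ = δ_bulk ⇒ f_B·(-19.1) + f_D·(-1.4) = -22.9 − (-17.208) = -5.692
Substitute f_D = 0.435 − f_B:
f_B·(-19.1 − -1.4) = -5.692 − 0.435×(-1.4) = -5.083
f_B = -5.083 / -17.7 = 0.2872

0.287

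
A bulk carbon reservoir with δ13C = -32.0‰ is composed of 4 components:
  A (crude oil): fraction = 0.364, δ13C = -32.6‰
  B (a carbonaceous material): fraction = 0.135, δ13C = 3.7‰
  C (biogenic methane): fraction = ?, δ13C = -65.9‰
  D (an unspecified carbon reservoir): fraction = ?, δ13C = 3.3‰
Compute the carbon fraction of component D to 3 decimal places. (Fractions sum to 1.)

0.179

Let f_D and f_C be the unknown fractions; fractions sum to 1 so f_D + f_C = 0.501.
Mass balance: Σ fᵢ·δᵢ = δ_bulk ⇒ f_D·(3.3) + f_C·(-65.9) = -32.0 − (-11.367) = -20.633
Substitute f_C = 0.501 − f_D:
f_D·(3.3 − -65.9) = -20.633 − 0.501×(-65.9) = 12.383
f_D = 12.383 / 69.2 = 0.1789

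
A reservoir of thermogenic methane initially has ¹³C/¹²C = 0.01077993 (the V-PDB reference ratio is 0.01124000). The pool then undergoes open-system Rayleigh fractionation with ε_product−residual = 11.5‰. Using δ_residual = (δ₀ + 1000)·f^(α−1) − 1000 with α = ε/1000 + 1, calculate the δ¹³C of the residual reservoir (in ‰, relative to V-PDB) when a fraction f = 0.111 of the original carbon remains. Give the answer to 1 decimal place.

δ₀ = (0.01077993/0.01124000 − 1)×1000 = (0.959069 − 1)×1000 = -40.931‰
α − 1 = ε/1000 = 0.0115
f^(α−1) = 0.111^(0.0115) = 0.975037
δ_res = (-40.931 + 1000) × 0.975037 − 1000 = 935.128 − 1000 = -64.87‰

-64.9‰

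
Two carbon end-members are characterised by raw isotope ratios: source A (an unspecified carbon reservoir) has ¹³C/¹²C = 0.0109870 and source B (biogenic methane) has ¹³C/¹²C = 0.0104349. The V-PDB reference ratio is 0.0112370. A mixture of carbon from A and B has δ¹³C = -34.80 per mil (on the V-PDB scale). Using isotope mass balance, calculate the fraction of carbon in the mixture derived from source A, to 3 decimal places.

0.745

δ_A = (0.0109870/0.0112370 − 1)×1000 = (0.977752 − 1)×1000 = -22.248 per mil
δ_B = (0.0104349/0.0112370 − 1)×1000 = (0.928620 − 1)×1000 = -71.380 per mil
f_A = (δ_mix − δ_B)/(δ_A − δ_B) = (-34.80 − (-71.380))/(-22.248 − (-71.380))
f_A = 36.580 / 49.132 = 0.7445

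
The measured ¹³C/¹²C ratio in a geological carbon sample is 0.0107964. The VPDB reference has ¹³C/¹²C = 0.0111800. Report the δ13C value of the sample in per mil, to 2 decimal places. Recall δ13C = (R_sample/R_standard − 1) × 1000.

-34.31 per mil

δ13C = (R_sample / R_standard − 1) × 1000
R_sample / R_standard = 0.0107964 / 0.0111800 = 0.965689
δ13C = (0.965689 − 1) × 1000 = -34.311 per mil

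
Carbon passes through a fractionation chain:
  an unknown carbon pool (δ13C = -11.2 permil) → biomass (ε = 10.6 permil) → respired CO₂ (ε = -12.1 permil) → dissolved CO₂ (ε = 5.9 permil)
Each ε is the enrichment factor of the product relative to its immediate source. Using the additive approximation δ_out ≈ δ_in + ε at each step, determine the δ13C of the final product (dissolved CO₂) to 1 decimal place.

step 1: δ ≈ -11.2 + (10.6) = -0.6 permil
step 2: δ ≈ -0.6 + (-12.1) = -12.7 permil
step 3: δ ≈ -12.7 + (5.9) = -6.8 permil

-6.8 permil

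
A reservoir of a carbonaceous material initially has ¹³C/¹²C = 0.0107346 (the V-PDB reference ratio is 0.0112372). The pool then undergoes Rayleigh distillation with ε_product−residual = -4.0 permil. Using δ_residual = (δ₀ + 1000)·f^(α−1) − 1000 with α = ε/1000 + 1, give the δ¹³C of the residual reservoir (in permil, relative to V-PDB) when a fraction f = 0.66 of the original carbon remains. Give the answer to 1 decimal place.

-43.1 permil

δ₀ = (0.0107346/0.0112372 − 1)×1000 = (0.955274 − 1)×1000 = -44.726 permil
α − 1 = ε/1000 = -0.0040
f^(α−1) = 0.66^(-0.0040) = 1.001663
δ_res = (-44.726 + 1000) × 1.001663 − 1000 = 956.863 − 1000 = -43.14 permil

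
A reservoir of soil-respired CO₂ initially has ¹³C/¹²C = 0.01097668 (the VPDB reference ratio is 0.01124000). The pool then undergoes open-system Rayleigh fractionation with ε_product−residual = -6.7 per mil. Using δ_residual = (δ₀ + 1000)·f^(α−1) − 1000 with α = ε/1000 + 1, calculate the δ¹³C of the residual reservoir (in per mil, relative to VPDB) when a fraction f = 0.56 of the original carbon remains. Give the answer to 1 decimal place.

δ₀ = (0.01097668/0.01124000 − 1)×1000 = (0.976573 − 1)×1000 = -23.427 per mil
α − 1 = ε/1000 = -0.0067
f^(α−1) = 0.56^(-0.0067) = 1.003892
δ_res = (-23.427 + 1000) × 1.003892 − 1000 = 980.374 − 1000 = -19.63 per mil

-19.6 per mil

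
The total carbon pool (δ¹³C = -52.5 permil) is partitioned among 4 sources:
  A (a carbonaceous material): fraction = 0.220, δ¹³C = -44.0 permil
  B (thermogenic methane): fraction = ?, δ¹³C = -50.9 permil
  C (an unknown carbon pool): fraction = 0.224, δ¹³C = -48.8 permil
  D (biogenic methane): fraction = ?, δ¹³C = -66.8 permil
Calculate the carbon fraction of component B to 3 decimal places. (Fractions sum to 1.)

0.330

Let f_B and f_D be the unknown fractions; fractions sum to 1 so f_B + f_D = 0.556.
Mass balance: Σ fᵢ·δᵢ = δ_bulk ⇒ f_B·(-50.9) + f_D·(-66.8) = -52.5 − (-20.611) = -31.889
Substitute f_D = 0.556 − f_B:
f_B·(-50.9 − -66.8) = -31.889 − 0.556×(-66.8) = 5.252
f_B = 5.252 / 15.9 = 0.3303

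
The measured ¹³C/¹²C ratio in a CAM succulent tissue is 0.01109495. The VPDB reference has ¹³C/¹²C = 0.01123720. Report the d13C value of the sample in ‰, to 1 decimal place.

d13C = (R_sample / R_standard − 1) × 1000
R_sample / R_standard = 0.01109495 / 0.01123720 = 0.987341
d13C = (0.987341 − 1) × 1000 = -12.66‰

-12.7‰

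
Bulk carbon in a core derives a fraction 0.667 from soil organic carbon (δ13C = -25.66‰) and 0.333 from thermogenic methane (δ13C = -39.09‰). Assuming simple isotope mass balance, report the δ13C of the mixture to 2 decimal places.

δ_mix = f_A·δ_A + f_B·δ_B
δ_mix = 0.667 × (-25.66) + 0.333 × (-39.09)
δ_mix = -17.115 + -13.017 = -30.132‰

-30.13‰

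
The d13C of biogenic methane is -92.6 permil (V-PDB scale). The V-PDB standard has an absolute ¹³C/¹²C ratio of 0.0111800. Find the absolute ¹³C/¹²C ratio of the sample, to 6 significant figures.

0.0101447

R_sample = R_standard × (d13C/1000 + 1)
R_sample = 0.0111800 × (-92.6/1000 + 1) = 0.0111800 × 0.907400
R_sample = 0.0101447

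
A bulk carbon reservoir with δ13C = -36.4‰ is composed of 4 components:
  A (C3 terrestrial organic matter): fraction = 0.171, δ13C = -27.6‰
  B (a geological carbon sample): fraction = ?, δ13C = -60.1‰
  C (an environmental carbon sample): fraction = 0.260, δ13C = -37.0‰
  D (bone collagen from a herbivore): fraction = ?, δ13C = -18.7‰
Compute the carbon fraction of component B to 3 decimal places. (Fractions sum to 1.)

Let f_B and f_D be the unknown fractions; fractions sum to 1 so f_B + f_D = 0.569.
Mass balance: Σ fᵢ·δᵢ = δ_bulk ⇒ f_B·(-60.1) + f_D·(-18.7) = -36.4 − (-14.340) = -22.060
Substitute f_D = 0.569 − f_B:
f_B·(-60.1 − -18.7) = -22.060 − 0.569×(-18.7) = -11.420
f_B = -11.420 / -41.4 = 0.2758

0.276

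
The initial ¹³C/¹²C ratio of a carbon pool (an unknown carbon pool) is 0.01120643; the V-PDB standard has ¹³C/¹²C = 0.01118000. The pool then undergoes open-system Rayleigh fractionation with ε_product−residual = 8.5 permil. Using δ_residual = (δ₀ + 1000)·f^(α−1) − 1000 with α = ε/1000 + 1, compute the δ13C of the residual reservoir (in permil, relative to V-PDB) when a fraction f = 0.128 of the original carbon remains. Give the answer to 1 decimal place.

δ₀ = (0.01120643/0.01118000 − 1)×1000 = (1.002364 − 1)×1000 = 2.364 permil
α − 1 = ε/1000 = 0.0085
f^(α−1) = 0.128^(0.0085) = 0.982678
δ_res = (2.364 + 1000) × 0.982678 − 1000 = 985.001 − 1000 = -15.00 permil

-15.0 permil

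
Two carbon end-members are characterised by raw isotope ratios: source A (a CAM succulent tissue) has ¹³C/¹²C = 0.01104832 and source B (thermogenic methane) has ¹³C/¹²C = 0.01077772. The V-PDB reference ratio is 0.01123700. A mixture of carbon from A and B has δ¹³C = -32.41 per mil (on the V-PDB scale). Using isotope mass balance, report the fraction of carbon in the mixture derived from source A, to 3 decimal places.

0.351

δ_A = (0.01104832/0.01123700 − 1)×1000 = (0.983209 − 1)×1000 = -16.791 per mil
δ_B = (0.01077772/0.01123700 − 1)×1000 = (0.959128 − 1)×1000 = -40.872 per mil
f_A = (δ_mix − δ_B)/(δ_A − δ_B) = (-32.41 − (-40.872))/(-16.791 − (-40.872))
f_A = 8.462 / 24.081 = 0.3514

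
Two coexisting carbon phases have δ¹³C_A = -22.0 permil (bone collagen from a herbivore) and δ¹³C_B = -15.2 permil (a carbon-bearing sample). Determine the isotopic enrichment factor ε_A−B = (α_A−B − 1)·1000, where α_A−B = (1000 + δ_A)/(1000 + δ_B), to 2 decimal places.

-6.90 permil

α_A−B = (1000 + -22.0) / (1000 + -15.2) = 978.0 / 984.8 = 0.993095
ε_A−B = (0.993095 − 1) × 1000 = -6.905 permil
(The approximation ε ≈ δ_A − δ_B would give -6.8 permil.)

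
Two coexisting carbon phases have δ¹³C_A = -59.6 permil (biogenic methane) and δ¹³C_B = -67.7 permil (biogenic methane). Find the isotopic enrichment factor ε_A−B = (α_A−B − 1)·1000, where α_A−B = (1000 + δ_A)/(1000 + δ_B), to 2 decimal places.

α_A−B = (1000 + -59.6) / (1000 + -67.7) = 940.4 / 932.3 = 1.008688
ε_A−B = (1.008688 − 1) × 1000 = 8.688 permil
(The approximation ε ≈ δ_A − δ_B would give 8.1 permil.)

8.69 permil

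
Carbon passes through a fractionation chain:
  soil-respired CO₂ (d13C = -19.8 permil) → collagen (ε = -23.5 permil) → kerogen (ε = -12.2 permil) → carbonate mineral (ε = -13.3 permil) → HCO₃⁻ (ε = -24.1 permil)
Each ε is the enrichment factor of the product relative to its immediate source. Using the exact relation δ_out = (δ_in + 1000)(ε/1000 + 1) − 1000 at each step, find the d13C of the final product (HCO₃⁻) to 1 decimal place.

-89.6 permil

step 1: δ = (-19.80 + 1000)·(-23.5/1000 + 1) − 1000 = -42.83 permil
step 2: δ = (-42.83 + 1000)·(-12.2/1000 + 1) − 1000 = -54.51 permil
step 3: δ = (-54.51 + 1000)·(-13.3/1000 + 1) − 1000 = -67.09 permil
step 4: δ = (-67.09 + 1000)·(-24.1/1000 + 1) − 1000 = -89.57 permil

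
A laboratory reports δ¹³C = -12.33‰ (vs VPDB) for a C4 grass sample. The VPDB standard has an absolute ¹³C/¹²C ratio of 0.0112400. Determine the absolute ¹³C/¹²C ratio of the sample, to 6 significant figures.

0.0111014

R_sample = R_standard × (δ¹³C/1000 + 1)
R_sample = 0.0112400 × (-12.33/1000 + 1) = 0.0112400 × 0.987670
R_sample = 0.0111014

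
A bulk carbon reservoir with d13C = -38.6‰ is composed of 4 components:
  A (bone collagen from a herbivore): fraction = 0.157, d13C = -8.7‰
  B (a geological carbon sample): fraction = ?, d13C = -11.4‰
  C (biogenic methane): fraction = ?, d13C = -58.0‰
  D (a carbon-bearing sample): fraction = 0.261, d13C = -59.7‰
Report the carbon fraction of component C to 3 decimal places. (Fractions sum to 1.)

Let f_C and f_B be the unknown fractions; fractions sum to 1 so f_C + f_B = 0.582.
Mass balance: Σ fᵢ·δᵢ = δ_bulk ⇒ f_C·(-58.0) + f_B·(-11.4) = -38.6 − (-16.948) = -21.652
Substitute f_B = 0.582 − f_C:
f_C·(-58.0 − -11.4) = -21.652 − 0.582×(-11.4) = -15.018
f_C = -15.018 / -46.6 = 0.3223

0.322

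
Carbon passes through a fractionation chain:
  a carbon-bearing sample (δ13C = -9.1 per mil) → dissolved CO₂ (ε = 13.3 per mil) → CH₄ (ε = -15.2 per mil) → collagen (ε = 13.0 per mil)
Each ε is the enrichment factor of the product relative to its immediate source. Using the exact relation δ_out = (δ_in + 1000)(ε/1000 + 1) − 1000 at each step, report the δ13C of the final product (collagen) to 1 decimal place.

1.7 per mil

step 1: δ = (-9.10 + 1000)·(13.3/1000 + 1) − 1000 = 4.08 per mil
step 2: δ = (4.08 + 1000)·(-15.2/1000 + 1) − 1000 = -11.18 per mil
step 3: δ = (-11.18 + 1000)·(13.0/1000 + 1) − 1000 = 1.67 per mil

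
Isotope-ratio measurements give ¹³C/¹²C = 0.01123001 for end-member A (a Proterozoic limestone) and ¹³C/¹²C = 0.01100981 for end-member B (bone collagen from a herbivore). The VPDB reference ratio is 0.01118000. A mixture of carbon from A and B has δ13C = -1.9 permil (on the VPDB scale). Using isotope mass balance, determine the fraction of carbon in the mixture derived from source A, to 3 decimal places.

0.676

δ_A = (0.01123001/0.01118000 − 1)×1000 = (1.004473 − 1)×1000 = 4.473 permil
δ_B = (0.01100981/0.01118000 − 1)×1000 = (0.984777 − 1)×1000 = -15.223 permil
f_A = (δ_mix − δ_B)/(δ_A − δ_B) = (-1.9 − (-15.223))/(4.473 − (-15.223))
f_A = 13.323 / 19.696 = 0.6764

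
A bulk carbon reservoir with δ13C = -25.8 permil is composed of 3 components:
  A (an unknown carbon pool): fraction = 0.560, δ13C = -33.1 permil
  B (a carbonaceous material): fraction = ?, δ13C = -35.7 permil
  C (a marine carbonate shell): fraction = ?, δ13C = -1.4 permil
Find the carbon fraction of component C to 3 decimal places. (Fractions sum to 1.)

Let f_C and f_B be the unknown fractions; fractions sum to 1 so f_C + f_B = 0.440.
Mass balance: Σ fᵢ·δᵢ = δ_bulk ⇒ f_C·(-1.4) + f_B·(-35.7) = -25.8 − (-18.536) = -7.264
Substitute f_B = 0.440 − f_C:
f_C·(-1.4 − -35.7) = -7.264 − 0.440×(-35.7) = 8.444
f_C = 8.444 / 34.3 = 0.2462

0.246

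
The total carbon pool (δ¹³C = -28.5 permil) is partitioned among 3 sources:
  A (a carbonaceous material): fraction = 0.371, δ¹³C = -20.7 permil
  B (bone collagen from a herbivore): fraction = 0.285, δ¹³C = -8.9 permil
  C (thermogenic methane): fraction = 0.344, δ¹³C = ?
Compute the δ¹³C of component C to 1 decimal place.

Isotope mass balance: δ_bulk = Σ fᵢ·δᵢ.
-28.5 = 0.371×(-20.7) + 0.285×(-8.9) + 0.344×δ_C
0.344·δ_C = -28.5 − (-10.216) = -18.284
δ_C = -18.284 / 0.344 = -53.15 permil

-53.2 permil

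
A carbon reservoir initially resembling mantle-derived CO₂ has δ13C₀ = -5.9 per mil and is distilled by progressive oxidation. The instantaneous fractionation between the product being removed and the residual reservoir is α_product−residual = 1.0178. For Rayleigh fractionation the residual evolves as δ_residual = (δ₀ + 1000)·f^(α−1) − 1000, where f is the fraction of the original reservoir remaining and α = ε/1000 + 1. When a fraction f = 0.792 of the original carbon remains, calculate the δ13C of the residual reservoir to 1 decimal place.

-10.0 per mil

Rayleigh residual: δ_res = (δ₀ + 1000)·f^(α−1) − 1000
α − 1 = 0.01780
f^(α−1) = 0.792^(0.01780) = 0.995858
δ_res = (-5.9 + 1000) × 0.995858 − 1000 = 989.982 − 1000 = -10.02 per mil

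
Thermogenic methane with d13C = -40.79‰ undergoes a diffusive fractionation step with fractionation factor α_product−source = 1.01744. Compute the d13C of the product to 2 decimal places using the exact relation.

-24.06‰

δ_product = (δ_source + 1000)·α − 1000
δ_product = (-40.79 + 1000) × 1.01744 − 1000
δ_product = 975.939 − 1000 = -24.061‰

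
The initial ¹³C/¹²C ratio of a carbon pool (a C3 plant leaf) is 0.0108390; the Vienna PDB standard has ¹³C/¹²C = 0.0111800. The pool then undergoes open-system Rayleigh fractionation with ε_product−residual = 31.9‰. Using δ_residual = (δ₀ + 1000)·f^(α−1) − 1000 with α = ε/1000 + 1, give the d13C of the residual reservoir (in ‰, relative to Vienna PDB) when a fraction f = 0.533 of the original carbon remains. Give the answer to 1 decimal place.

δ₀ = (0.0108390/0.0111800 − 1)×1000 = (0.969499 − 1)×1000 = -30.501‰
α − 1 = ε/1000 = 0.0319
f^(α−1) = 0.533^(0.0319) = 0.980128
δ_res = (-30.501 + 1000) × 0.980128 − 1000 = 950.233 − 1000 = -49.77‰

-49.8‰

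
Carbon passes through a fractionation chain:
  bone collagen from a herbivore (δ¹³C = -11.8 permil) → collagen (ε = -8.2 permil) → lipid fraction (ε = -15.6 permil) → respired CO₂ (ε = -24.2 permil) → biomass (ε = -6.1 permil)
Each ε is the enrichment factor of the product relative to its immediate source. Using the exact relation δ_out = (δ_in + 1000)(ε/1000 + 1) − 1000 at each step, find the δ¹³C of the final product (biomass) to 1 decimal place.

step 1: δ = (-11.80 + 1000)·(-8.2/1000 + 1) − 1000 = -19.90 permil
step 2: δ = (-19.90 + 1000)·(-15.6/1000 + 1) − 1000 = -35.19 permil
step 3: δ = (-35.19 + 1000)·(-24.2/1000 + 1) − 1000 = -58.54 permil
step 4: δ = (-58.54 + 1000)·(-6.1/1000 + 1) − 1000 = -64.28 permil

-64.3 permil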